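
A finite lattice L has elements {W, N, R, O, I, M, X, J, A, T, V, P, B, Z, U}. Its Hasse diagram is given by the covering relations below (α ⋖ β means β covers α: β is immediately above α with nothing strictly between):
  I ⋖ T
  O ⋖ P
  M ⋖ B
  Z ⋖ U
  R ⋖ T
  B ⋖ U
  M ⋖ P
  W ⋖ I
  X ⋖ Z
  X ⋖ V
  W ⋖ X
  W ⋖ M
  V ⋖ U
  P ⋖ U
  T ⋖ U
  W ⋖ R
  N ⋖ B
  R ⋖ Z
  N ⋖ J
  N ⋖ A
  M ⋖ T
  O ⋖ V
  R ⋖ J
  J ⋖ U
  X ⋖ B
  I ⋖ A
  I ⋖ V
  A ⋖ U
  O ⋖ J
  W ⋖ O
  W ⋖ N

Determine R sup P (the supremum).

U

Common upper bounds of {R, P}: U.
The least among these is U.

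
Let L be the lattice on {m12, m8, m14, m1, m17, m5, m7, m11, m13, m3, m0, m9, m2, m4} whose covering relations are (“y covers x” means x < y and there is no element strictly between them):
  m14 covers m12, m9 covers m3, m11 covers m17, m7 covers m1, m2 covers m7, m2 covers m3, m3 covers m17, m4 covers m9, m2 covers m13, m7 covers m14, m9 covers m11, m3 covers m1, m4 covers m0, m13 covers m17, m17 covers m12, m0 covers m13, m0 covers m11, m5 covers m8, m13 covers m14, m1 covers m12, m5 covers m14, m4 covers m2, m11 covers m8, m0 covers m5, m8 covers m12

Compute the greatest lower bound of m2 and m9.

Common lower bounds of {m2, m9}: m1, m12, m17, m3.
The greatest among these is m3.

m3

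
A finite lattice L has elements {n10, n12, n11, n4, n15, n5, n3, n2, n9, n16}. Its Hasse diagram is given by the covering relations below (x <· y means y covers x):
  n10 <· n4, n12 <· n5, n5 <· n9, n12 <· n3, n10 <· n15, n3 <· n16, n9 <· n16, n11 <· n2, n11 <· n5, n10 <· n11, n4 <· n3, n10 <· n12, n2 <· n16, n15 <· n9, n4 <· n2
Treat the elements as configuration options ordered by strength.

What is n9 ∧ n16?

Common lower bounds of {n9, n16}: n10, n11, n12, n15, n5, n9.
The greatest among these is n9.

n9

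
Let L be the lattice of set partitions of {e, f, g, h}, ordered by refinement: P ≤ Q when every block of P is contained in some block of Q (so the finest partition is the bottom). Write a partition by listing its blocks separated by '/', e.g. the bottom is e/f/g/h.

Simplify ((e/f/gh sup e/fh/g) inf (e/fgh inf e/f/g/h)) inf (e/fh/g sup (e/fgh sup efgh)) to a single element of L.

e/f/gh ∨ e/fh/g = e/fgh
e/fgh ∧ e/f/g/h = e/f/g/h
e/fgh ∧ e/f/g/h = e/f/g/h
e/fgh ∨ efgh = efgh
e/fh/g ∨ efgh = efgh
e/f/g/h ∧ efgh = e/f/g/h

e/f/g/h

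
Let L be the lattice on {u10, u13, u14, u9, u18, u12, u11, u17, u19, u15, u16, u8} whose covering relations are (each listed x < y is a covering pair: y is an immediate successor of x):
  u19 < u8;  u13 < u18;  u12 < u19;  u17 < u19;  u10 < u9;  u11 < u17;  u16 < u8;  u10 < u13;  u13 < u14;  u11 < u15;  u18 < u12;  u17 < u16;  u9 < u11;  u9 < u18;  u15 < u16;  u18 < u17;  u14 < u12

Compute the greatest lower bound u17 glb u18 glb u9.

Common lower bounds of {u17, u18, u9}: u10, u9.
The greatest among these is u9.

u9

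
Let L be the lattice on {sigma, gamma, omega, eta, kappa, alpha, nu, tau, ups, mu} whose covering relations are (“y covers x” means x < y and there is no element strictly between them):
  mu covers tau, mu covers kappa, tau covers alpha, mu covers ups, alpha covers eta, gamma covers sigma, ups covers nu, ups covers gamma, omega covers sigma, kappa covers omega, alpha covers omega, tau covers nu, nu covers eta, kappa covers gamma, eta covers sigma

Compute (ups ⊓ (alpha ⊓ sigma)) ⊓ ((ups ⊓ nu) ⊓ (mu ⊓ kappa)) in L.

sigma

alpha ∧ sigma = sigma
ups ∧ sigma = sigma
ups ∧ nu = nu
mu ∧ kappa = kappa
nu ∧ kappa = sigma
sigma ∧ sigma = sigma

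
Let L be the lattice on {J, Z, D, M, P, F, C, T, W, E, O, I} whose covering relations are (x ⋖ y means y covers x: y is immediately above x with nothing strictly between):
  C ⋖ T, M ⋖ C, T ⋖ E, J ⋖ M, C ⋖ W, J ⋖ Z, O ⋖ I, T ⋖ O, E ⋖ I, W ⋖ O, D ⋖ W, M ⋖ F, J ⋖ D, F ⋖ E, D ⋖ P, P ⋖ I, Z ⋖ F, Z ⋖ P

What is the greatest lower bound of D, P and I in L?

D

Common lower bounds of {D, P, I}: D, J.
The greatest among these is D.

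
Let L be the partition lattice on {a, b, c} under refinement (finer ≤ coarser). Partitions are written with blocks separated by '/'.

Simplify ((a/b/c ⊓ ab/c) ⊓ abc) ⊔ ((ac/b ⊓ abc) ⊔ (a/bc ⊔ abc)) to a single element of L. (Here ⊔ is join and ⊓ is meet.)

a/b/c ∧ ab/c = a/b/c
a/b/c ∧ abc = a/b/c
ac/b ∧ abc = ac/b
a/bc ∨ abc = abc
ac/b ∨ abc = abc
a/b/c ∨ abc = abc

abc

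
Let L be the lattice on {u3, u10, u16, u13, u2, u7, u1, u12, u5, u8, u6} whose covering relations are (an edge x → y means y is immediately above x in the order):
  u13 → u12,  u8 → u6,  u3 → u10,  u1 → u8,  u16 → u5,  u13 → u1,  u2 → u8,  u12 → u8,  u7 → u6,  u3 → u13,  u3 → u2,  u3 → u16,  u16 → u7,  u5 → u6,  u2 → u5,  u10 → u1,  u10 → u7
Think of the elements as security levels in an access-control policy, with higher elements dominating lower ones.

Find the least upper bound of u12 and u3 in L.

Common upper bounds of {u12, u3}: u12, u6, u8.
The least among these is u12.

u12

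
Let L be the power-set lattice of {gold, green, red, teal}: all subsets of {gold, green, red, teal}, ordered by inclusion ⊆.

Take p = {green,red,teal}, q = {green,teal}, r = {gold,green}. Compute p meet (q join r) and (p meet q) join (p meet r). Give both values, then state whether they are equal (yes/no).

{green,teal}; {green,teal}; yes

q join r = {gold,green,teal}, so p meet (q join r) = {green,red,teal} meet {gold,green,teal} = {green,teal}.
p meet q = {green,teal} and p meet r = {green}, so (p meet q) join (p meet r) = {green,teal} join {green} = {green,teal}.
Equal: yes.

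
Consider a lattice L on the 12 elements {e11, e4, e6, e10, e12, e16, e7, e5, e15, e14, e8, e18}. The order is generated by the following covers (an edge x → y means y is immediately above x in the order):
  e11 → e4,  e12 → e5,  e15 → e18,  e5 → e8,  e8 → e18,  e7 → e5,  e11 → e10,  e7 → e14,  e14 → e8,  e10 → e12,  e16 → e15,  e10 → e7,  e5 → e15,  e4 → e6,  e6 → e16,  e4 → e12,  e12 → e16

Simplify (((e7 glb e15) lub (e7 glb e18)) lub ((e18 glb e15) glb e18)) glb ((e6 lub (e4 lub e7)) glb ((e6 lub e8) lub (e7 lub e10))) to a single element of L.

e15

e7 ∧ e15 = e7
e7 ∧ e18 = e7
e7 ∨ e7 = e7
e18 ∧ e15 = e15
e15 ∧ e18 = e15
e7 ∨ e15 = e15
e4 ∨ e7 = e5
e6 ∨ e5 = e15
e6 ∨ e8 = e18
e7 ∨ e10 = e7
e18 ∨ e7 = e18
e15 ∧ e18 = e15
e15 ∧ e15 = e15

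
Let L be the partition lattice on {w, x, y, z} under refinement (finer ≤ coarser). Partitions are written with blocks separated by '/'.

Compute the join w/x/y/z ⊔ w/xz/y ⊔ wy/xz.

The join of w/x/y/z, w/xz/y, wy/xz merges any blocks that overlap across the partitions, giving wy/xz.

wy/xz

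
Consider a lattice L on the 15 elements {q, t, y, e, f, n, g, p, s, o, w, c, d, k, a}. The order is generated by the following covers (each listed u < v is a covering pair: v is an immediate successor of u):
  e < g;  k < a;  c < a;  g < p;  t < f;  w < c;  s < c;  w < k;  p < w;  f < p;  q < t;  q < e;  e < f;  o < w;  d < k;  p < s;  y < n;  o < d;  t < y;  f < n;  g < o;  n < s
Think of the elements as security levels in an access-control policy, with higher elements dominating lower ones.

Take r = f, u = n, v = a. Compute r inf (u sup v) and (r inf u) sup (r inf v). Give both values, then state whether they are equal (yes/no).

f; f; yes

u sup v = a, so r inf (u sup v) = f inf a = f.
r inf u = f and r inf v = f, so (r inf u) sup (r inf v) = f sup f = f.
Equal: yes.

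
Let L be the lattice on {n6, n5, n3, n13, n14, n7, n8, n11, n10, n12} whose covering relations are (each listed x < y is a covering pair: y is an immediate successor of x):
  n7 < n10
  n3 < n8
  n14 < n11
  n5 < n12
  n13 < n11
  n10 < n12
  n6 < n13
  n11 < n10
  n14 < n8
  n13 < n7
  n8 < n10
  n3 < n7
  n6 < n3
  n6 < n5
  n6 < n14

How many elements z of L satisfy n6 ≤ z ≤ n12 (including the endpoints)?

The interval [n6, n12] = {n10, n11, n12, n13, n14, n3, n5, n6, n7, n8}, which has 10 elements.

10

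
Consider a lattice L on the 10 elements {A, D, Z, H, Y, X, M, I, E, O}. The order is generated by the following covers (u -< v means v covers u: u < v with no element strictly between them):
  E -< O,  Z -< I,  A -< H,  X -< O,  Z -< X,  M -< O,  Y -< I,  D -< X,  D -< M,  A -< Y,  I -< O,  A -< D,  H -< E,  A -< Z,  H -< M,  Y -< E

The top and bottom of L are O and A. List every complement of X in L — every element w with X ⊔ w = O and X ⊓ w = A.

Need w with X ∨ w = O and X ∧ w = A.
Checking each element gives: E, H, Y.

E, H, Y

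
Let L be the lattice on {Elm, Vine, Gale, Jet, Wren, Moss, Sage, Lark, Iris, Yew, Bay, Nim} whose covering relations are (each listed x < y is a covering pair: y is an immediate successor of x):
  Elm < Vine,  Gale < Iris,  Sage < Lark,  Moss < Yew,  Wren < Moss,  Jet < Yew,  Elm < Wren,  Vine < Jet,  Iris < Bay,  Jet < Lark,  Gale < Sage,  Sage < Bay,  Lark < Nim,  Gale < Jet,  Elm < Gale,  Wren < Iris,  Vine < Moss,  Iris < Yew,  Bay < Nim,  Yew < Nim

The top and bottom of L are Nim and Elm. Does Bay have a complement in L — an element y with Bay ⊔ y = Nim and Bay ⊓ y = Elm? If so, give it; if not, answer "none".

Vine

Need y with Bay ∨ y = Nim and Bay ∧ y = Elm.
Checking each element gives: Vine.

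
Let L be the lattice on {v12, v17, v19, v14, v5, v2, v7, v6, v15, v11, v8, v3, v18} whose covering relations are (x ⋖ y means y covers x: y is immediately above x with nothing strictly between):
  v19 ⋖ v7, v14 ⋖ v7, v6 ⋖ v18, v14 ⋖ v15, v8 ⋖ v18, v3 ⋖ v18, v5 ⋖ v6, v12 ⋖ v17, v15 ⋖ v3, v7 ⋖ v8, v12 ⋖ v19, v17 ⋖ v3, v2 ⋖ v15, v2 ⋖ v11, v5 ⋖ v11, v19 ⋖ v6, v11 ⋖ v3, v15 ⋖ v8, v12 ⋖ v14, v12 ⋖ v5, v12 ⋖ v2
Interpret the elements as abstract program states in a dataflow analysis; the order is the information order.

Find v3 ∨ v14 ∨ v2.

Common upper bounds of {v3, v14, v2}: v18, v3.
The least among these is v3.

v3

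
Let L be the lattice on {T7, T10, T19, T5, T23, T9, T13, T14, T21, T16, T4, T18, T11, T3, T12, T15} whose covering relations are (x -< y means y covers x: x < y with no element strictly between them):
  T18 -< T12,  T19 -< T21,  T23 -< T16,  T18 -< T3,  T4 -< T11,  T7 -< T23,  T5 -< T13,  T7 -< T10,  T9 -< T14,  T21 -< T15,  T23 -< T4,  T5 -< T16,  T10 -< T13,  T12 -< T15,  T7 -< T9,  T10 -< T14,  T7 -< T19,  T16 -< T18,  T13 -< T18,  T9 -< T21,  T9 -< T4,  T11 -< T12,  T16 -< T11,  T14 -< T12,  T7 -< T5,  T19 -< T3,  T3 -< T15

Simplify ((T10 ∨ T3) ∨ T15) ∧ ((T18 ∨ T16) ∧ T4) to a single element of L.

T10 ∨ T3 = T3
T3 ∨ T15 = T15
T18 ∨ T16 = T18
T18 ∧ T4 = T23
T15 ∧ T23 = T23

T23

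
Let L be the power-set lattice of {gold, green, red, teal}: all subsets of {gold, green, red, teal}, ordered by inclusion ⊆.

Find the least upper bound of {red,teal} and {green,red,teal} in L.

{green,red,teal}

Common upper bounds of {{red,teal}, {green,red,teal}}: {gold,green,red,teal}, {green,red,teal}.
The least among these is {green,red,teal}.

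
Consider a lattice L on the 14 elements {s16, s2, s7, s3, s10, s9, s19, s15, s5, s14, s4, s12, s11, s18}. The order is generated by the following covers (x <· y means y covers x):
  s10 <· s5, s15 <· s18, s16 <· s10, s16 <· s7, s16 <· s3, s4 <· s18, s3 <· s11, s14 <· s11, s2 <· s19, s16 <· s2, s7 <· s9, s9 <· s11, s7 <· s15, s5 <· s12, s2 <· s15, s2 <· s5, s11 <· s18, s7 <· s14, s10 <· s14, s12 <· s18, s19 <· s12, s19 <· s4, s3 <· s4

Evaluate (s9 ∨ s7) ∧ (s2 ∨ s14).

s9

s9 ∨ s7 = s9
s2 ∨ s14 = s18
s9 ∧ s18 = s9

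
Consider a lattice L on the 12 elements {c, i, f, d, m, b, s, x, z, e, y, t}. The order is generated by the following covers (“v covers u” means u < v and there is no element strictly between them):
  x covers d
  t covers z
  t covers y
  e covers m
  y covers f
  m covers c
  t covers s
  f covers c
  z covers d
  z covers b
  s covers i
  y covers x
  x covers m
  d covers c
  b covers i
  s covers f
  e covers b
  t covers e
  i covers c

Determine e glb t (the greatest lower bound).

Common lower bounds of {e, t}: b, c, e, i, m.
The greatest among these is e.

e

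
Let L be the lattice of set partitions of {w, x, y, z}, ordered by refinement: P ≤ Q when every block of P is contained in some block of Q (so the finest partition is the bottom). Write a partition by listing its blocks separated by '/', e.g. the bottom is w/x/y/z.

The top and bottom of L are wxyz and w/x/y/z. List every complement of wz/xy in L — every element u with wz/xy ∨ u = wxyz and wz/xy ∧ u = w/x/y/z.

w/x/yz, w/xz/y, wx/y/z, wx/yz, wy/x/z, wy/xz

Need u with wz/xy ∨ u = wxyz and wz/xy ∧ u = w/x/y/z.
Checking each element gives: w/x/yz, w/xz/y, wx/y/z, wx/yz, wy/x/z, wy/xz.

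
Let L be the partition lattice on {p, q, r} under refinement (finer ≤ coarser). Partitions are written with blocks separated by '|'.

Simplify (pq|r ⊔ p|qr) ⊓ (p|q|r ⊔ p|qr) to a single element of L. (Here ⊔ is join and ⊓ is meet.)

pq|r ∨ p|qr = pqr
p|q|r ∨ p|qr = p|qr
pqr ∧ p|qr = p|qr

p|qr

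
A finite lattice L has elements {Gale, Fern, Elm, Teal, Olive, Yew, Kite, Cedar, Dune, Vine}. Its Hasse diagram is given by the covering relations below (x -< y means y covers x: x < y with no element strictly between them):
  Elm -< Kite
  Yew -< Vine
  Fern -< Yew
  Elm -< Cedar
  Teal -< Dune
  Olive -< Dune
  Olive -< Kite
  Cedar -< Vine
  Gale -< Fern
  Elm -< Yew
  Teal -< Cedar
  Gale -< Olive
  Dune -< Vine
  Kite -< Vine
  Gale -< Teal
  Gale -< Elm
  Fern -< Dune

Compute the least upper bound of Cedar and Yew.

Common upper bounds of {Cedar, Yew}: Vine.
The least among these is Vine.

Vine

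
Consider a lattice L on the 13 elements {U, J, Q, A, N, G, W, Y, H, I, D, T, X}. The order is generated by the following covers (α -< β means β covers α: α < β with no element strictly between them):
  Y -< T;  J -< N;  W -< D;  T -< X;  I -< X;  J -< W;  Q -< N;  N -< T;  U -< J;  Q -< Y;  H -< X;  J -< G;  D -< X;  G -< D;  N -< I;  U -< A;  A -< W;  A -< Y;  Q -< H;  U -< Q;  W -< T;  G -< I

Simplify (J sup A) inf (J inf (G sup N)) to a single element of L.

J

J ∨ A = W
G ∨ N = I
J ∧ I = J
W ∧ J = J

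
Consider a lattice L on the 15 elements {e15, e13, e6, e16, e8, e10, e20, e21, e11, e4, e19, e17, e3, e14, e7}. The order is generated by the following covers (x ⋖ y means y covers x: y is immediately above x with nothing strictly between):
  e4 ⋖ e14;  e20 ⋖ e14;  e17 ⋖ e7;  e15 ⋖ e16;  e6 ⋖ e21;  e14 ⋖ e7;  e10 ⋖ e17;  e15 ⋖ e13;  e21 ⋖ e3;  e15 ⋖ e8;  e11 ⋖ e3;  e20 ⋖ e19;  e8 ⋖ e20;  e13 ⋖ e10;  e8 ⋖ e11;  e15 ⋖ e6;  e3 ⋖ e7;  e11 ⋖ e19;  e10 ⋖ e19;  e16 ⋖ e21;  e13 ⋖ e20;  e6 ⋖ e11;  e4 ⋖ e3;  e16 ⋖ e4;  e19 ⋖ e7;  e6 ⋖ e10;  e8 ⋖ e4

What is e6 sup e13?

e10

Common upper bounds of {e6, e13}: e10, e17, e19, e7.
The least among these is e10.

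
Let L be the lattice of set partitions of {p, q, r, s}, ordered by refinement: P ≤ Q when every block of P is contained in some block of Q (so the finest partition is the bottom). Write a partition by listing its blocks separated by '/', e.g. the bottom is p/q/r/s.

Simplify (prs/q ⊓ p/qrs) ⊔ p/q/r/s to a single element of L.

p/q/rs

prs/q ∧ p/qrs = p/q/rs
p/q/rs ∨ p/q/r/s = p/q/rs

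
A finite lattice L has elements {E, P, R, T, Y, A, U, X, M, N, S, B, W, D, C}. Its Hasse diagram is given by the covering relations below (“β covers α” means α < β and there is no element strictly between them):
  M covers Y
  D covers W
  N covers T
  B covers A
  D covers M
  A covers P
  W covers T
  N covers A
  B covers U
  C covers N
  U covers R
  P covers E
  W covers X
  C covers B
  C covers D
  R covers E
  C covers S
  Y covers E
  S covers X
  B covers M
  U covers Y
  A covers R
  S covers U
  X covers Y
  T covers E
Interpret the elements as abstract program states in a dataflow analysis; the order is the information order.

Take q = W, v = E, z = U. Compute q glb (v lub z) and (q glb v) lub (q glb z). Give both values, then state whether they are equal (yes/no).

Y; Y; yes

v lub z = U, so q glb (v lub z) = W glb U = Y.
q glb v = E and q glb z = Y, so (q glb v) lub (q glb z) = E lub Y = Y.
Equal: yes.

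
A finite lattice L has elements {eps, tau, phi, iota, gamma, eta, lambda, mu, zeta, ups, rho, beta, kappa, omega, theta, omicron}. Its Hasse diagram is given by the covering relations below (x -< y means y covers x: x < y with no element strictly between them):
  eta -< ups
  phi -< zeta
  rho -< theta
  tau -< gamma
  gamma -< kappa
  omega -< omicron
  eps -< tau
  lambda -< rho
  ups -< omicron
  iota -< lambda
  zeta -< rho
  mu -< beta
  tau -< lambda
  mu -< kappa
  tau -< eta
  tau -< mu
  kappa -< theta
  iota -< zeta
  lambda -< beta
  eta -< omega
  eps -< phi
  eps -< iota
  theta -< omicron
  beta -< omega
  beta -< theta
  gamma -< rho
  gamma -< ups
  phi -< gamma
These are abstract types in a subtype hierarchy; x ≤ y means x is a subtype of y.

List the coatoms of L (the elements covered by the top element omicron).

omega, theta, ups

The coatoms are exactly the elements covered by omicron: omega, theta, ups.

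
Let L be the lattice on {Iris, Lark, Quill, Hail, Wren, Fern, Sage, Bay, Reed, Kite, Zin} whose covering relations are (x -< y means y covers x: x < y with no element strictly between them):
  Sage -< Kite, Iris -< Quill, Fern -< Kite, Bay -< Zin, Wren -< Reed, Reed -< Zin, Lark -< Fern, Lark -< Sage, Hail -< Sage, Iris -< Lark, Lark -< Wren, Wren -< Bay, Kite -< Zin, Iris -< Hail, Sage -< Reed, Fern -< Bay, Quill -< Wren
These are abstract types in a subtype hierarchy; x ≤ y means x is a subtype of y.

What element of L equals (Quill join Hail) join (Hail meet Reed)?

Quill ∨ Hail = Reed
Hail ∧ Reed = Hail
Reed ∨ Hail = Reed

Reed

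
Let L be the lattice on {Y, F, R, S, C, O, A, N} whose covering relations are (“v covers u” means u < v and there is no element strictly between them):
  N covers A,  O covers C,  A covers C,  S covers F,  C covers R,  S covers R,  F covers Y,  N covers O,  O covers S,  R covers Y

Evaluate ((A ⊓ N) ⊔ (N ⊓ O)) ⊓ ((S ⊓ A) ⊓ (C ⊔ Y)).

A ∧ N = A
N ∧ O = O
A ∨ O = N
S ∧ A = R
C ∨ Y = C
R ∧ C = R
N ∧ R = R

R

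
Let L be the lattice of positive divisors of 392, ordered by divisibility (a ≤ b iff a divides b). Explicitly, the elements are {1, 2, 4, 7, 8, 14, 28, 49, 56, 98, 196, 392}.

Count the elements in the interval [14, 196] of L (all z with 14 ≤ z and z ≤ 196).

The interval [14, 196] = {14, 196, 28, 98}, which has 4 elements.

4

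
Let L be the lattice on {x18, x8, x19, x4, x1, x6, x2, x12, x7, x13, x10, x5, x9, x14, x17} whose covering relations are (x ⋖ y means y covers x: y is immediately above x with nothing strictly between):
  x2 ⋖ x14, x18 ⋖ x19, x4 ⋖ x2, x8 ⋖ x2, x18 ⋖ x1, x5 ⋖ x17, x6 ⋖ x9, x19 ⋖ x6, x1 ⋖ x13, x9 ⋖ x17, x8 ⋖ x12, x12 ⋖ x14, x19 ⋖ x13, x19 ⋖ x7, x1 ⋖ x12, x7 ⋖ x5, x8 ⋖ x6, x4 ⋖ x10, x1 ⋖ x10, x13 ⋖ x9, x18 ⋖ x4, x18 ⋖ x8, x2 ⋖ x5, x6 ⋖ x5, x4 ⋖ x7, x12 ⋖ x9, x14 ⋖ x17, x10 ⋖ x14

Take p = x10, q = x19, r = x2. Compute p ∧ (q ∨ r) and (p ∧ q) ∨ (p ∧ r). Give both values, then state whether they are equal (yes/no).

q ∨ r = x5, so p ∧ (q ∨ r) = x10 ∧ x5 = x4.
p ∧ q = x18 and p ∧ r = x4, so (p ∧ q) ∨ (p ∧ r) = x18 ∨ x4 = x4.
Equal: yes.

x4; x4; yes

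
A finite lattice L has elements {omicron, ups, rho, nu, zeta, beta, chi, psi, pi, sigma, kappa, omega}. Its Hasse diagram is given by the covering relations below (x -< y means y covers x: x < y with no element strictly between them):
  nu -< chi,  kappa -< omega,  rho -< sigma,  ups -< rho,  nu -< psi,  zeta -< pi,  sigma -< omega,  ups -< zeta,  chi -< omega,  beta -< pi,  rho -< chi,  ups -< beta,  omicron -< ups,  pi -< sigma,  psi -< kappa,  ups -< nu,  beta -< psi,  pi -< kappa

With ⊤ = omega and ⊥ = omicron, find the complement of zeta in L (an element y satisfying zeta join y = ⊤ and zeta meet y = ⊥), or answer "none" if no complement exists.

For every candidate y, either zeta ∨ y ≠ omega or zeta ∧ y ≠ omicron; no complement exists.

none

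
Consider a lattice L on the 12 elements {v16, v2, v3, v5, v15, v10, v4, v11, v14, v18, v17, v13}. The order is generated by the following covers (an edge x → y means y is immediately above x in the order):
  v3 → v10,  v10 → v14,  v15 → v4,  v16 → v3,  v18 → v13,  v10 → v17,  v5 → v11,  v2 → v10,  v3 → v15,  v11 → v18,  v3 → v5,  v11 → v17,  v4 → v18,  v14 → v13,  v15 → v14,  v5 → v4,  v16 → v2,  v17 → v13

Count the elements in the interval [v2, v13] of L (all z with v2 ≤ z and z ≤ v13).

The interval [v2, v13] = {v10, v13, v14, v17, v2}, which has 5 elements.

5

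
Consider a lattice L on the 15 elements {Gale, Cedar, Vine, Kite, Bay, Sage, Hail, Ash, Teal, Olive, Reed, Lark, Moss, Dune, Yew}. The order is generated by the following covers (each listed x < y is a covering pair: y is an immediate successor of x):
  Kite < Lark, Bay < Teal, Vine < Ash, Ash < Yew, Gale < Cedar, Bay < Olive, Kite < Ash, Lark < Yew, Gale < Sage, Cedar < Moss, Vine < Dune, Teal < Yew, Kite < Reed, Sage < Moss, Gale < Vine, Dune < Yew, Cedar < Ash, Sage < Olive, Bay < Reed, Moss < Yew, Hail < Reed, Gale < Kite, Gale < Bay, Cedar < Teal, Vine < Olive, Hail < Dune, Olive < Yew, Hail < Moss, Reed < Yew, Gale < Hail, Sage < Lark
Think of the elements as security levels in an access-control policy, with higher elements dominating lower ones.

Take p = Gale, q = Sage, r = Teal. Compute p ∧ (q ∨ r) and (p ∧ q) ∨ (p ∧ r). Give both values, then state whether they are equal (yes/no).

q ∨ r = Yew, so p ∧ (q ∨ r) = Gale ∧ Yew = Gale.
p ∧ q = Gale and p ∧ r = Gale, so (p ∧ q) ∨ (p ∧ r) = Gale ∨ Gale = Gale.
Equal: yes.

Gale; Gale; yes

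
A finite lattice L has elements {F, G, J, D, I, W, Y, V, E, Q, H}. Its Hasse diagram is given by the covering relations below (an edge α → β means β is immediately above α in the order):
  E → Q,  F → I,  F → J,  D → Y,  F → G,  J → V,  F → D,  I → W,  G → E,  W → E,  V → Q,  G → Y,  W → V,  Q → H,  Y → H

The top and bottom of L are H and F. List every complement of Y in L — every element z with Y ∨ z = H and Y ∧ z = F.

I, J, V, W

Need z with Y ∨ z = H and Y ∧ z = F.
Checking each element gives: I, J, V, W.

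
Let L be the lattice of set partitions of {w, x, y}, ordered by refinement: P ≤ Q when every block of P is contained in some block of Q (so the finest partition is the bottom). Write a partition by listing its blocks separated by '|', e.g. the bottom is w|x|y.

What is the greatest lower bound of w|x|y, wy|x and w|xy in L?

w|x|y

The meet (common refinement) of w|x|y, wy|x, w|xy intersects blocks pairwise, giving w|x|y.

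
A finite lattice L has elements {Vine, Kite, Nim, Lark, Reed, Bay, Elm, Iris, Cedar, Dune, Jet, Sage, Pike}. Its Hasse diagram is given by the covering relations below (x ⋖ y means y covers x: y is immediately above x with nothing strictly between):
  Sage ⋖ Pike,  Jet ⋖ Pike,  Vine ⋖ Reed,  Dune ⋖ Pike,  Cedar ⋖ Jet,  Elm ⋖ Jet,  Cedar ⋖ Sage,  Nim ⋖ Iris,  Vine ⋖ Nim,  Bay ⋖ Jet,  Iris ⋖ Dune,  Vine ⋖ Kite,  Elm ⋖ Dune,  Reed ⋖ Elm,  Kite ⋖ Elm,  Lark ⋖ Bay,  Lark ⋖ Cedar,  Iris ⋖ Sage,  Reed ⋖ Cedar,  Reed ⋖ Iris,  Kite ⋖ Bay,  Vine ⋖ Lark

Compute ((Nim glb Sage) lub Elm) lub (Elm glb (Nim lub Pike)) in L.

Nim ∧ Sage = Nim
Nim ∨ Elm = Dune
Nim ∨ Pike = Pike
Elm ∧ Pike = Elm
Dune ∨ Elm = Dune

Dune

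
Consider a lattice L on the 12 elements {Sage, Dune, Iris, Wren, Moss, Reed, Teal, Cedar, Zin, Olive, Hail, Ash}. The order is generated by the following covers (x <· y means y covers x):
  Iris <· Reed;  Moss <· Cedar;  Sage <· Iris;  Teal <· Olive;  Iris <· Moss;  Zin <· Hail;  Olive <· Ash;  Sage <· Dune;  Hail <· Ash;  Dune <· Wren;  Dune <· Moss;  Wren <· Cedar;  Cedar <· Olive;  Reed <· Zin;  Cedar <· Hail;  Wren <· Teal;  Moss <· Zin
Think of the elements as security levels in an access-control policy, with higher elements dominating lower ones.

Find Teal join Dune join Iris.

Common upper bounds of {Teal, Dune, Iris}: Ash, Olive.
The least among these is Olive.

Olive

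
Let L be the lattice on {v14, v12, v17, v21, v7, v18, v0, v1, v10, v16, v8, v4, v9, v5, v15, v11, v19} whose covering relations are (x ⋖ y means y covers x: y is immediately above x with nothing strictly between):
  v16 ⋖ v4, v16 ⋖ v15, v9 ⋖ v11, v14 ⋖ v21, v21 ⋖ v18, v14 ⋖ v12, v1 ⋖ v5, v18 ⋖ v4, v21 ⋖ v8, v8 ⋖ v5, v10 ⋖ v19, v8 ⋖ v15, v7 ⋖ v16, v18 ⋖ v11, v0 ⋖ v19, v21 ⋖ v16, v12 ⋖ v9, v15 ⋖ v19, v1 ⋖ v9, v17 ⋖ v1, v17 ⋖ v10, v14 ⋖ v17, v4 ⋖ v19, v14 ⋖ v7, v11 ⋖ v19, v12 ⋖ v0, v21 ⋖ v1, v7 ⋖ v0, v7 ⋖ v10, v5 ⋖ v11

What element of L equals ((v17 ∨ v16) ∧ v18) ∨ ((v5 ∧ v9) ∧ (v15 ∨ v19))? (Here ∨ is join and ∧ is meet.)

v11

v17 ∨ v16 = v19
v19 ∧ v18 = v18
v5 ∧ v9 = v1
v15 ∨ v19 = v19
v1 ∧ v19 = v1
v18 ∨ v1 = v11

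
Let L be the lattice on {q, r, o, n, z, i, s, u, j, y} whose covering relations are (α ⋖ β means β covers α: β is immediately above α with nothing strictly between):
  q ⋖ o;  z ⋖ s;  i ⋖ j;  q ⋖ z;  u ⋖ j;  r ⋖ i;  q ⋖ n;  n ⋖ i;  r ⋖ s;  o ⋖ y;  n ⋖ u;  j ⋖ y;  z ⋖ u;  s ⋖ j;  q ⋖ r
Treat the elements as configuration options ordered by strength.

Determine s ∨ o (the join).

Common upper bounds of {s, o}: y.
The least among these is y.

y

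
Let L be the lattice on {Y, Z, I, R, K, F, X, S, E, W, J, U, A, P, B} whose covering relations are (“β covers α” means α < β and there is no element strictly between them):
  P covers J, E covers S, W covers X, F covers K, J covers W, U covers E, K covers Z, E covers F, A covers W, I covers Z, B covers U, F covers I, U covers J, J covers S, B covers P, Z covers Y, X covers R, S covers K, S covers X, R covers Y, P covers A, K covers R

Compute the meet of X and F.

Common lower bounds of {X, F}: R, Y.
The greatest among these is R.

R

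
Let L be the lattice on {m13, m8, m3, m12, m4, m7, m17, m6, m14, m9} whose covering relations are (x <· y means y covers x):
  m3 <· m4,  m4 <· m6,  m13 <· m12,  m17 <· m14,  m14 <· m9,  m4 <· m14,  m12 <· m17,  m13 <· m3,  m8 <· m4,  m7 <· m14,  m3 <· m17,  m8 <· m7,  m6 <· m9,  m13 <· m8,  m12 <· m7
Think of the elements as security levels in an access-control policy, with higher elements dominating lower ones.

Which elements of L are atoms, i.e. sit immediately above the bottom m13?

The atoms are exactly the elements that cover m13: m12, m3, m8.

m12, m3, m8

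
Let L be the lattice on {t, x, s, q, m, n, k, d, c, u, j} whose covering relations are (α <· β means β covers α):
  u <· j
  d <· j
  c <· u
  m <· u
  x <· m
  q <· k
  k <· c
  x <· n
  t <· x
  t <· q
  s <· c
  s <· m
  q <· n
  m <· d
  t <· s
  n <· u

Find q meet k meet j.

q

Common lower bounds of {q, k, j}: q, t.
The greatest among these is q.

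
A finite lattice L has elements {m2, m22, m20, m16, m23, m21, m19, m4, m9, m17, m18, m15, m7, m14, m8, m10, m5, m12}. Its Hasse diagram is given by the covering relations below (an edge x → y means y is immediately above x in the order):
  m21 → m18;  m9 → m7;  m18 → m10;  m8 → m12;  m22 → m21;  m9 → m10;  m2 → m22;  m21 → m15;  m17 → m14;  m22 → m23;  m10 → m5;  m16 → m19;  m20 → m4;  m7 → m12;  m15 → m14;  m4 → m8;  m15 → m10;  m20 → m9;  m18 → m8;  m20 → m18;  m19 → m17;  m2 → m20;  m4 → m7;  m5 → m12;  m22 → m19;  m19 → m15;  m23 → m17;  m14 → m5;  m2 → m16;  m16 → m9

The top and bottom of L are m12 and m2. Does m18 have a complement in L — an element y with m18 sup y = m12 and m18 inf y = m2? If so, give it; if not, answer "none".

none

For every candidate y, either m18 ∨ y ≠ m12 or m18 ∧ y ≠ m2; no complement exists.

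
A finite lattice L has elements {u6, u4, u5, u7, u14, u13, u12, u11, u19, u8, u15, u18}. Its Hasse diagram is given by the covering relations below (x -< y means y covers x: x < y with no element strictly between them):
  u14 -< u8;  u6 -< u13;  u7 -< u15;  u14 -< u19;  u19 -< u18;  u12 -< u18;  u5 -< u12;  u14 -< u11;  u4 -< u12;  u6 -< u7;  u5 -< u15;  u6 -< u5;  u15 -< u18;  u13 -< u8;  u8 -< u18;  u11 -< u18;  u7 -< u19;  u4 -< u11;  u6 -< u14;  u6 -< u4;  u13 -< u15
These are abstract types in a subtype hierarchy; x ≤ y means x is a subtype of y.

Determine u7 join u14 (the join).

u19

Common upper bounds of {u7, u14}: u18, u19.
The least among these is u19.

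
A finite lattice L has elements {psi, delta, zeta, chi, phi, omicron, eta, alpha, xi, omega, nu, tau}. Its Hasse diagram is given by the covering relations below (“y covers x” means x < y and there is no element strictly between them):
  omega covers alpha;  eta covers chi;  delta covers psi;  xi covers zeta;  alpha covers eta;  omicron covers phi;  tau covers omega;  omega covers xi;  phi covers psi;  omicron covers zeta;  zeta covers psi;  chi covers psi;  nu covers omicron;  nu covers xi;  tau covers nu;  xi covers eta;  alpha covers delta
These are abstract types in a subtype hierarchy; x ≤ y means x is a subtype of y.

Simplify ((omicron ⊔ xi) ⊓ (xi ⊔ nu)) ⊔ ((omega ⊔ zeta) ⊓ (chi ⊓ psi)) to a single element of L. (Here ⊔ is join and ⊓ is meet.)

omicron ∨ xi = nu
xi ∨ nu = nu
nu ∧ nu = nu
omega ∨ zeta = omega
chi ∧ psi = psi
omega ∧ psi = psi
nu ∨ psi = nu

nu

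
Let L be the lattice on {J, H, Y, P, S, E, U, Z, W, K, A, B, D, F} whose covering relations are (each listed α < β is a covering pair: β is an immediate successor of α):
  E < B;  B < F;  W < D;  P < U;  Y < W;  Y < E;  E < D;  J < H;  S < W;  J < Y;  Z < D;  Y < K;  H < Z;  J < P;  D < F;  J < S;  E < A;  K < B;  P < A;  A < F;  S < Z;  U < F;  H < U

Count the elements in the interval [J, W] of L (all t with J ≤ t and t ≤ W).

4

The interval [J, W] = {J, S, W, Y}, which has 4 elements.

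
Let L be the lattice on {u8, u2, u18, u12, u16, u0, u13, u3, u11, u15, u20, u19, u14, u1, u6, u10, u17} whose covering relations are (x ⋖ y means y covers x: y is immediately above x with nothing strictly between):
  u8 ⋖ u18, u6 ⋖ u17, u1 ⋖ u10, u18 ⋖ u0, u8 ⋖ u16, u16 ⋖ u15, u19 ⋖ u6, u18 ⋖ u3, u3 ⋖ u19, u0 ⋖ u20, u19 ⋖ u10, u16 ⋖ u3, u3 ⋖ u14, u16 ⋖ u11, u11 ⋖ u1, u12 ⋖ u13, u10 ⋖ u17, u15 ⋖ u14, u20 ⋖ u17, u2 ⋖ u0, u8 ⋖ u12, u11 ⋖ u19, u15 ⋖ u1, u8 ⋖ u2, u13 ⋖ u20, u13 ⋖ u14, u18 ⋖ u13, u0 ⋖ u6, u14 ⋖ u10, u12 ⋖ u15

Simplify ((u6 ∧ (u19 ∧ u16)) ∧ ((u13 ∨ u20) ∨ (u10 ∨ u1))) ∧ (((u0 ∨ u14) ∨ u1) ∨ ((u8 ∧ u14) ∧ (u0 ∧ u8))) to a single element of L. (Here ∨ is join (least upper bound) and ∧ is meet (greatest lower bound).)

u19 ∧ u16 = u16
u6 ∧ u16 = u16
u13 ∨ u20 = u20
u10 ∨ u1 = u10
u20 ∨ u10 = u17
u16 ∧ u17 = u16
u0 ∨ u14 = u17
u17 ∨ u1 = u17
u8 ∧ u14 = u8
u0 ∧ u8 = u8
u8 ∧ u8 = u8
u17 ∨ u8 = u17
u16 ∧ u17 = u16

u16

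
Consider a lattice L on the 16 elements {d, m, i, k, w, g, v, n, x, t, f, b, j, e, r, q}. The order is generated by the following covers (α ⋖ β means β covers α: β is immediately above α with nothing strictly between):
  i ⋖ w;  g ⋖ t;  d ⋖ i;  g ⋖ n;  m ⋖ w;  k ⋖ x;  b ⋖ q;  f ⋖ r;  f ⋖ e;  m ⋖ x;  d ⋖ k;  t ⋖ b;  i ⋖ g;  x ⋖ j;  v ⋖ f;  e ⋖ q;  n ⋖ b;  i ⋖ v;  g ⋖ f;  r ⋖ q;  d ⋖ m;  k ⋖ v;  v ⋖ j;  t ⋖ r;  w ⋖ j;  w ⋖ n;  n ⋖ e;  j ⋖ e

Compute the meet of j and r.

v

Common lower bounds of {j, r}: d, i, k, v.
The greatest among these is v.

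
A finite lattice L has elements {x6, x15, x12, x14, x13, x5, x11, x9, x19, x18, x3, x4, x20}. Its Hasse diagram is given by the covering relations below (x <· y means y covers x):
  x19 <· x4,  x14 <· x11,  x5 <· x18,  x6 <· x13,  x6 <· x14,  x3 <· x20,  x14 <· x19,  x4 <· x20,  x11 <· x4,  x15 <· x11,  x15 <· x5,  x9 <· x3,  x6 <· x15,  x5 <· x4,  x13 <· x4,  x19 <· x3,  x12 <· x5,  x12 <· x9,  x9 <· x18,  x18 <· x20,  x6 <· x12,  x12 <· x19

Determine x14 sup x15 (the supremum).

Common upper bounds of {x14, x15}: x11, x20, x4.
The least among these is x11.

x11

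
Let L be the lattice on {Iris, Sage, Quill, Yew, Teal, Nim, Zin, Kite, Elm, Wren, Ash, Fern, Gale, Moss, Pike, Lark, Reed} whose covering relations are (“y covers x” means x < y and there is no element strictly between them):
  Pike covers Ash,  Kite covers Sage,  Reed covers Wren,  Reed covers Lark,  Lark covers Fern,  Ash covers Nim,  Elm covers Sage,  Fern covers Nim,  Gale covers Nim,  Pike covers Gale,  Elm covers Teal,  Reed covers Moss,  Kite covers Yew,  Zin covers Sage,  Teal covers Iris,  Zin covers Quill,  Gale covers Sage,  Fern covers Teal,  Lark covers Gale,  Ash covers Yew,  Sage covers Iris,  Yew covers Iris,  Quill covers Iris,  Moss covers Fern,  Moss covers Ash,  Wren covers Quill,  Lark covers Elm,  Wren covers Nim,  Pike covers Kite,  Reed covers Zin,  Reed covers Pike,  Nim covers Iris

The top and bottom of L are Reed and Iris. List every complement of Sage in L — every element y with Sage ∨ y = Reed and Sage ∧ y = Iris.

Moss, Wren

Need y with Sage ∨ y = Reed and Sage ∧ y = Iris.
Checking each element gives: Moss, Wren.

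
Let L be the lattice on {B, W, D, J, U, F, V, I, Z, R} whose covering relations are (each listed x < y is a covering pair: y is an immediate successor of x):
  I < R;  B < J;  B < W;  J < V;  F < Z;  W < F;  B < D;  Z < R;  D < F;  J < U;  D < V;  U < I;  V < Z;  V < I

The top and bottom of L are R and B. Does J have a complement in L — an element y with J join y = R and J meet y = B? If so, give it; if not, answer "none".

For every candidate y, either J ∨ y ≠ R or J ∧ y ≠ B; no complement exists.

none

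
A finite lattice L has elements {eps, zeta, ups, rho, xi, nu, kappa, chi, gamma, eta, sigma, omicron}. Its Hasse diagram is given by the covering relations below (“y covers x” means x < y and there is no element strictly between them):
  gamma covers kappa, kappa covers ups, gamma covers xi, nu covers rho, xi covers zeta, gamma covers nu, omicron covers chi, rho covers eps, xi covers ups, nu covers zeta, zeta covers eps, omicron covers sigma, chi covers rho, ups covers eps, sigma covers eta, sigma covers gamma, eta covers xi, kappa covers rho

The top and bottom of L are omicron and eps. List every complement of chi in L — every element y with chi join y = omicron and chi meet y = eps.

eta, ups, xi, zeta

Need y with chi ∨ y = omicron and chi ∧ y = eps.
Checking each element gives: eta, ups, xi, zeta.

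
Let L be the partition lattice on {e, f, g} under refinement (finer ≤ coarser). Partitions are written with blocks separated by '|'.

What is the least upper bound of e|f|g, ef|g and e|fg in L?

efg

The join of e|f|g, ef|g, e|fg merges any blocks that overlap across the partitions, giving efg.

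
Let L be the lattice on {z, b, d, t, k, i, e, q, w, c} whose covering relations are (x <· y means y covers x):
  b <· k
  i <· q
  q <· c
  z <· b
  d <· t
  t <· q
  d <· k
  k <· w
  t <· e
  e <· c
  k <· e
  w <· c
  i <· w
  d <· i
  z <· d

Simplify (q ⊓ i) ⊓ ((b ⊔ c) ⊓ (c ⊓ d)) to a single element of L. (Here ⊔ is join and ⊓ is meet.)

d

q ∧ i = i
b ∨ c = c
c ∧ d = d
c ∧ d = d
i ∧ d = d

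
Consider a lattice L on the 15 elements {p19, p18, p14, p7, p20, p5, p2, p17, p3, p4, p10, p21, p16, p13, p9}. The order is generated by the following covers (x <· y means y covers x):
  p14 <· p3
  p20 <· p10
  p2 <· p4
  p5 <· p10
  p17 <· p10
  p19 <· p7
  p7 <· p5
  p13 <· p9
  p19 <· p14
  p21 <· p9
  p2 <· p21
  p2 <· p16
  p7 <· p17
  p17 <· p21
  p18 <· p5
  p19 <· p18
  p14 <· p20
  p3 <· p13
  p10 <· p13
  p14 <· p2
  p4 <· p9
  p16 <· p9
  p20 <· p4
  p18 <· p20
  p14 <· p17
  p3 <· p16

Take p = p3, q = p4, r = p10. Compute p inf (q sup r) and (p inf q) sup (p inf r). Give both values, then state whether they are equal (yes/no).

q sup r = p9, so p inf (q sup r) = p3 inf p9 = p3.
p inf q = p14 and p inf r = p14, so (p inf q) sup (p inf r) = p14 sup p14 = p14.
Equal: no.

p3; p14; no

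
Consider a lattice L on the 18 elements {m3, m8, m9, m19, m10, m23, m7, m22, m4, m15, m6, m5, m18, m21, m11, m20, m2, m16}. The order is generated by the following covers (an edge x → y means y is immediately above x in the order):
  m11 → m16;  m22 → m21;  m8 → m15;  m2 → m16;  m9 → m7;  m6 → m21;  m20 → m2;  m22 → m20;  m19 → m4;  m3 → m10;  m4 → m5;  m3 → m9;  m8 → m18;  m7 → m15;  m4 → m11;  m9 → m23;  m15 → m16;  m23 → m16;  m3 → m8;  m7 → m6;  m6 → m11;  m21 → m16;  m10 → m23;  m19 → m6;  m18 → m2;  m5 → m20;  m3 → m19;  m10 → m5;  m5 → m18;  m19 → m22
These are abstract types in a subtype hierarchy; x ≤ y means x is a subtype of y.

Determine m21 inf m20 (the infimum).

m22

Common lower bounds of {m21, m20}: m19, m22, m3.
The greatest among these is m22.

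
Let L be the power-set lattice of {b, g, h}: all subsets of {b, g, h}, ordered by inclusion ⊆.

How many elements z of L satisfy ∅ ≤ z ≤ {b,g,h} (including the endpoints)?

The interval [∅, {b,g,h}] = {{b,g,h}, {b,g}, {b,h}, {b}, {g,h}, {g}, {h}, ∅}, which has 8 elements.

8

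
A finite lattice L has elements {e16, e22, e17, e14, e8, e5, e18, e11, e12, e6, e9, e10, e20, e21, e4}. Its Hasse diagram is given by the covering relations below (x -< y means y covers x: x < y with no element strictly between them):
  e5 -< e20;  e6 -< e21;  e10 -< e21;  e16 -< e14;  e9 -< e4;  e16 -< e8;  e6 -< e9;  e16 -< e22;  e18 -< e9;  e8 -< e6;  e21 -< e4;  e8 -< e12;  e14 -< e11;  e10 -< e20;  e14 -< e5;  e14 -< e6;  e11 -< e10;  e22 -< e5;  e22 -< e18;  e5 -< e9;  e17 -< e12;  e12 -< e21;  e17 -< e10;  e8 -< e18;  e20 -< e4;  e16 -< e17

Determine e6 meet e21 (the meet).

e6

Common lower bounds of {e6, e21}: e14, e16, e6, e8.
The greatest among these is e6.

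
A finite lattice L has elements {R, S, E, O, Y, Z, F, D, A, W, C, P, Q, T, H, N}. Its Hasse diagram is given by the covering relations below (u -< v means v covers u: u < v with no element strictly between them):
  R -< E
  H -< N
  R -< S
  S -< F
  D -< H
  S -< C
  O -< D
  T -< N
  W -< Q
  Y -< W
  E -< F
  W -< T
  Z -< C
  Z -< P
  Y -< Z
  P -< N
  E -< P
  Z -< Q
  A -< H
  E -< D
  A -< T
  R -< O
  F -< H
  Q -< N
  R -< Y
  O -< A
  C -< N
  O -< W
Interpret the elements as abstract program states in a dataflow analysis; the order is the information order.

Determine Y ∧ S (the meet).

R

Common lower bounds of {Y, S}: R.
The greatest among these is R.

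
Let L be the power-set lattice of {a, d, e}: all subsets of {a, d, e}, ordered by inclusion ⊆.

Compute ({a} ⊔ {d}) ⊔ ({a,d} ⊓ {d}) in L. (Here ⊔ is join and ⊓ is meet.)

{a,d}

{a} ∨ {d} = {a,d}
{a,d} ∧ {d} = {d}
{a,d} ∨ {d} = {a,d}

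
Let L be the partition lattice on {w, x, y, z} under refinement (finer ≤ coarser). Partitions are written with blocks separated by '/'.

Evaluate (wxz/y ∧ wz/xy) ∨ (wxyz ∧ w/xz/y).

wxz/y

wxz/y ∧ wz/xy = wz/x/y
wxyz ∧ w/xz/y = w/xz/y
wz/x/y ∨ w/xz/y = wxz/y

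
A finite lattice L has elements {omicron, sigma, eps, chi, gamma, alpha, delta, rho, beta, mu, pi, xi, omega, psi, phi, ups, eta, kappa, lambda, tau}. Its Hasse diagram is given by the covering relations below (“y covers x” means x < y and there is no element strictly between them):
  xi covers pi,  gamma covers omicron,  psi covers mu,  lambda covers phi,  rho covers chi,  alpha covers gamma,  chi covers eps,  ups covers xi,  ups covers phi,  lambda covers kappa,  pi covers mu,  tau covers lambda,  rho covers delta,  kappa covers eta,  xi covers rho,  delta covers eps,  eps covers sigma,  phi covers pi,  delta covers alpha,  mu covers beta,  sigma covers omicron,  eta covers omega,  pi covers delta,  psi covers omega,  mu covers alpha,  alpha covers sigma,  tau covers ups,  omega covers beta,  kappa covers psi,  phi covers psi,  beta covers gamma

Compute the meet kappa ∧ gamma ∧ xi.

Common lower bounds of {kappa, gamma, xi}: gamma, omicron.
The greatest among these is gamma.

gamma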